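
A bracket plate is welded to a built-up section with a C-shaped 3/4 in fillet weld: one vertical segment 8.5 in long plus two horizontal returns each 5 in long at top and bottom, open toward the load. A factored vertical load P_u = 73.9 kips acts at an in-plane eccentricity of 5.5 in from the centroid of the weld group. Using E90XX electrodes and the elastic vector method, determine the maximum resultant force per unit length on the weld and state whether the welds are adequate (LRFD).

f_max ≈ 11.1 kip/in; adequate

E90XX → F_EXX = 90 ksi.
Total weld length L_w = 18.5 in. Treat welds as unit-width lines.
Centroid: x̄ = 2×5×2.5 / 18.5 = 1.351 in from the vertical weld.
Polar moment about centroid: J = I_x + I_y = [8.5³/12 + 2×5×4.25²] + [8.5×1.351² + 2(5³/12 + 5×1.149²)] = 281.4 in³.
Direct shear f_v = P/L_w = 73.9 / 18.5 = 3.995 kip/in (vertical).
Torsion M = P·e = 73.9 × 5.5 = 406.45 kip·in.
Critical point at (x, y) = (3.649, 4.25) from centroid. f_tx = M·y/J = 6.14 kip/in; f_ty = M·x/J = 5.271 kip/in.
Resultant f_max = √[f_tx² + (f_v + f_ty)²] = √[6.14² + (3.995 + 5.271)²] = 11.12 kip/in.
Capacity per unit length: φr_n = 0.75 × 0.6 × 90 × (0.707 × 0.75) = 21.48 kip/in.
11.12 ≤ 21.48 → adequate.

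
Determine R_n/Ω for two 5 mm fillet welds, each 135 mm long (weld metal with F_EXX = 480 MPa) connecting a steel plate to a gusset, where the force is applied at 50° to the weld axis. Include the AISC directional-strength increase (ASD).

t_e = 0.707 × 5 = 3.535 mm; A_we = 3.535 × 270 = 954.4 mm².
Directional factor: 1.0 + 0.5 sin^1.5(50°) = 1.335.
F_nw = 0.6 × 480 × 1.335 = 384.5 MPa.
R_n/Ω = (384.5 × 954.4) / 2.0 × 10⁻³ = 183.5 kN.

R_n/Ω ≈ 184 kN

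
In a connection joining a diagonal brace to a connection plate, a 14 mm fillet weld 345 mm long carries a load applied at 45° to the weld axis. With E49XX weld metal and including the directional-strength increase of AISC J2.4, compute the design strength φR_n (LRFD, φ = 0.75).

φR_n ≈ 977 kN

E49XX → F_EXX = 490 MPa.
t_e = 0.707 × 14 = 9.898 mm; A_we = 9.898 × 345 = 3415 mm².
Directional factor: 1.0 + 0.5 sin^1.5(45°) = 1.297.
F_nw = 0.6 × 490 × 1.297 = 381.4 MPa.
φR_n = 0.75 × 381.4 × 3415 × 10⁻³ = 976.8 kN.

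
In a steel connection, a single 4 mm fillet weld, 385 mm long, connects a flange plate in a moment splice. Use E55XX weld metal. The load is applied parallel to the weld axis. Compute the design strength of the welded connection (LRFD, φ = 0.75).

E55XX → F_EXX = 550 MPa.
Effective throat t_e = 0.707 × 4 = 2.828 mm.
Total length L = 385 mm; A_we = 2.828 × 385 = 1089 mm².
F_nw = 0.6 F_EXX = 0.6 × 550 = 330 MPa.
φR_n = 0.75 × 330 × 1089 × 10⁻³ = 269.5 kN.

φR_n ≈ 269 kN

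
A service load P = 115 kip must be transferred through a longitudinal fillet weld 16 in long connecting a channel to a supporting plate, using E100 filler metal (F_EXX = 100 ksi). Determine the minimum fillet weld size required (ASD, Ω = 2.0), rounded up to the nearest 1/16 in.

w = 3/8 in

Total weld length L = 16 in.
Required throat t_e = P × Ω / (0.6 F_EXX × L) = 115 × 2.0 / (0.6 × 100 × 16) = 0.2396 in.
Required leg w = t_e / 0.707 = 0.3389 in → use 3/8 in.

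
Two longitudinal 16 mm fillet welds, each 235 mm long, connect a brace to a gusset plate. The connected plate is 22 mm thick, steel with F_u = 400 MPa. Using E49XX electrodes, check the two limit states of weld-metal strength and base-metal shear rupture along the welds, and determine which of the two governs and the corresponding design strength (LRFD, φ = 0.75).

φR_n ≈ 1170 kN (weld metal governs)

E49XX → F_EXX = 490 MPa.
t_e = 0.707 × 16 = 11.31 mm; L = 470 mm.
Weld metal: φR_n = 0.75 × 0.6 × 490 × 11.31 × 470 × 10⁻³ = 1172 kN.
Base metal (shear rupture): φR_n = 0.75 × 0.6 × 400 × 22 × 470 × 10⁻³ = 1861 kN.
Governing: weld metal.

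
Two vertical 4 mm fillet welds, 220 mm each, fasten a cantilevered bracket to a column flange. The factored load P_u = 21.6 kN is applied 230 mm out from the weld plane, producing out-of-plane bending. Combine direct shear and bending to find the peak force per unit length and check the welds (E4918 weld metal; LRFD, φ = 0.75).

f_max ≈ 312 N/mm; adequate

E49XX → F_EXX = 490 MPa.
L_w = 2 × 220 = 440 mm; section modulus (unit throat) S = 2 × L²/6 = 16130 mm².
Direct shear f_v = P/L_w = 21.6×10³/440 = 49.09 N/mm.
Moment M = P × e = 21.6×10³ × 230 = 4968000 N·mm; bending f_b = M/S = 307.9 N/mm.
f_max = √(f_v² + f_b²) = √(49.09² + 307.9²) = 311.8 N/mm.
φr_n = 0.75 × 0.6 × 490 × (0.707 × 4) = 623.6 N/mm → adequate.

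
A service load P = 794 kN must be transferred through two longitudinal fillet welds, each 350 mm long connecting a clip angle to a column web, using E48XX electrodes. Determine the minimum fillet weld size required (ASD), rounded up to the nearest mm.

w = 12 mm

E48XX → F_EXX = 480 MPa.
Total weld length L = 700 mm.
Required throat t_e = P × Ω / (0.6 F_EXX × L) = 794 × 2.0 / (0.6 × 480 × 700 × 10⁻³) = 7.877 mm.
Required leg w = t_e / 0.707 = 11.14 mm → use 12 mm.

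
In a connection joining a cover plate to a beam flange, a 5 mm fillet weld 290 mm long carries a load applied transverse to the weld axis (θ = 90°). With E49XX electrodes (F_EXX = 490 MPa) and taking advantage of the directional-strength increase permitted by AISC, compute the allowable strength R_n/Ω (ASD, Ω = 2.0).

R_n/Ω ≈ 226 kN

t_e = 0.707 × 5 = 3.535 mm; A_we = 3.535 × 290 = 1025 mm².
Directional factor: 1.0 + 0.5 sin^1.5(90°) = 1.5.
F_nw = 0.6 × 490 × 1.5 = 441 MPa.
R_n/Ω = (441 × 1025) / 2.0 × 10⁻³ = 226 kN.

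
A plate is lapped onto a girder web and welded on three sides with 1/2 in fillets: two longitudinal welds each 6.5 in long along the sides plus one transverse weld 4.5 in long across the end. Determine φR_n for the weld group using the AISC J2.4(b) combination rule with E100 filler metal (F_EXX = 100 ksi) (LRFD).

t_e = 0.707 × 0.5 = 0.3535 in.
R_nwl = 0.6 × 100 × 0.3535 × 13 = 275.7 kips (longitudinal, 2 welds).
R_nwt = 0.6 × 100 × 0.3535 × 4.5 = 95.44 kips (transverse, base value).
(i) R_nwl + R_nwt = 371.2 kips; (ii) 0.85 R_nwl + 1.5 R_nwt = 377.5 kips.
R_n = max = 377.5 kips [governs: (ii)]; φR_n = 283.2 kips.

φR_n ≈ 283 kips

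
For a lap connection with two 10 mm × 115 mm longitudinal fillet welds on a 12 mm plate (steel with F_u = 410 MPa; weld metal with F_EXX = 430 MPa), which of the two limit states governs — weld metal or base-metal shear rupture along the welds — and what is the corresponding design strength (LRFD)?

φR_n ≈ 315 kN (weld metal governs)

t_e = 0.707 × 10 = 7.07 mm; L = 230 mm.
Weld metal: φR_n = 0.75 × 0.6 × 430 × 7.07 × 230 × 10⁻³ = 314.7 kN.
Base metal (shear rupture): φR_n = 0.75 × 0.6 × 410 × 12 × 230 × 10⁻³ = 509.2 kN.
Governing: weld metal.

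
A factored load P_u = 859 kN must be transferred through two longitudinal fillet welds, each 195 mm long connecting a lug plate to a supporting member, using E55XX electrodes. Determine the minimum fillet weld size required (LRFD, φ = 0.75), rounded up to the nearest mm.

E55XX → F_EXX = 550 MPa.
Total weld length L = 390 mm.
Required throat t_e = P_u / (φ × 0.6 F_EXX × L) = 859 / (0.75 × 0.6 × 550 × 390 × 10⁻³) = 8.899 mm.
Required leg w = t_e / 0.707 = 12.59 mm → use 13 mm.

w = 13 mm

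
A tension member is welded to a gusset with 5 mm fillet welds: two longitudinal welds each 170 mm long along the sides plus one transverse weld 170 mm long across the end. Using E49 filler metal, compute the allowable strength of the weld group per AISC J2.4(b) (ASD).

R_n/Ω ≈ 283 kN

E49XX → F_EXX = 490 MPa.
t_e = 0.707 × 5 = 3.535 mm.
R_nwl = 0.6 × 490 × 3.535 × 340 × 10⁻³ = 353.4 kN (longitudinal, 2 welds).
R_nwt = 0.6 × 490 × 3.535 × 170 × 10⁻³ = 176.7 kN (transverse, base value).
(i) R_nwl + R_nwt = 530 kN; (ii) 0.85 R_nwl + 1.5 R_nwt = 565.4 kN.
R_n = max = 565.4 kN [governs: (ii)]; R_n/Ω = 282.7 kN.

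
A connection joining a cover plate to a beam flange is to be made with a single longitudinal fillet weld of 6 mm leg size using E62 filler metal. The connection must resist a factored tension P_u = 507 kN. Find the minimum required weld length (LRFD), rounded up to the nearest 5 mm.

L = 430 mm

E62XX → F_EXX = 620 MPa.
Throat t_e = 0.707 × 6 = 4.242 mm.
φr_n = 0.75 × 0.6 × 620 × 4.242 × 10⁻³ = 1.184 kN/mm.
L_req = P_u / φr_n = 507 / 1.184 = 428.4 mm total.
Round up → use L = 430 mm.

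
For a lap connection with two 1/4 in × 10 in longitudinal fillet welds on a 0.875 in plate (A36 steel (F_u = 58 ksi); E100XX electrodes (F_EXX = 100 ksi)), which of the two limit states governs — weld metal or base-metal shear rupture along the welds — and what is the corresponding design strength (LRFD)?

t_e = 0.707 × 0.25 = 0.1767 in; L = 20 in.
Weld metal: φR_n = 0.75 × 0.6 × 100 × 0.1767 × 20 = 159.1 kips.
Base metal (shear rupture): φR_n = 0.75 × 0.6 × 58 × 0.875 × 20 = 456.7 kips.
Governing: weld metal.

φR_n ≈ 159 kips (weld metal governs)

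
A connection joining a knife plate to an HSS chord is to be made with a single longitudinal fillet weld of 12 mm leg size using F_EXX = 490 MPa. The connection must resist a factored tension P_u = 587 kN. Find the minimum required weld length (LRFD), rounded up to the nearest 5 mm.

L = 315 mm

Throat t_e = 0.707 × 12 = 8.484 mm.
φr_n = 0.75 × 0.6 × 490 × 8.484 × 10⁻³ = 1.871 kN/mm.
L_req = P_u / φr_n = 587 / 1.871 = 313.8 mm total.
Round up → use L = 315 mm.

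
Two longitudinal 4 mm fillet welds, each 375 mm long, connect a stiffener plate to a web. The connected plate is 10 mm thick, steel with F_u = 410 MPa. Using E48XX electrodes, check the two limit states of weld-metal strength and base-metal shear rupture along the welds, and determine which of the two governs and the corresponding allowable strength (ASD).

E48XX → F_EXX = 480 MPa.
t_e = 0.707 × 4 = 2.828 mm; L = 750 mm.
Weld metal: R_n/Ω = (1/2.0) × 0.6 × 480 × 2.828 × 750 × 10⁻³ = 305.4 kN.
Base metal (shear rupture): R_n/Ω = (1/2.0) × 0.6 × 410 × 10 × 750 × 10⁻³ = 922.5 kN.
Governing: weld metal.

R_n/Ω ≈ 305 kN (weld metal governs)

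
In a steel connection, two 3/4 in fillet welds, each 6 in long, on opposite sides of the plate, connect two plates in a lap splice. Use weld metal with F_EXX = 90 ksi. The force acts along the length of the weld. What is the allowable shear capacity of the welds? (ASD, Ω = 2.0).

Effective throat t_e = 0.707 × 0.75 = 0.5302 in.
Total length L = 12 in; A_we = 0.5302 × 12 = 6.363 in².
F_nw = 0.6 F_EXX = 0.6 × 90 = 54 ksi.
R_n = 54 × 6.363 = 343.6 kips; R_n/Ω = 343.6/2.0 = 171.8 kips.

R_n/Ω ≈ 172 kips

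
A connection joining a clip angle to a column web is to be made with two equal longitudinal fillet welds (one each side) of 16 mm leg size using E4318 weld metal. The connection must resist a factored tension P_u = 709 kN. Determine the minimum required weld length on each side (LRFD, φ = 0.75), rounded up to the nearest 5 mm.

L = 165 mm on each side

E43XX → F_EXX = 430 MPa.
Throat t_e = 0.707 × 16 = 11.31 mm.
φr_n = 0.75 × 0.6 × 430 × 11.31 × 10⁻³ = 2.189 kN/mm.
L_req = P_u / φr_n = 709 / 2.189 = 323.9 mm total.
Per side: 323.9 / 2 = 162 mm.
Round up → use L = 165 mm on each side.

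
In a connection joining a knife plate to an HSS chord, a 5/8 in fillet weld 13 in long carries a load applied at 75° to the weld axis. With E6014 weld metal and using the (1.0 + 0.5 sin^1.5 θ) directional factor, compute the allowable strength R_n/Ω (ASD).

R_n/Ω ≈ 152 kips

E60XX → F_EXX = 60 ksi.
t_e = 0.707 × 0.625 = 0.4419 in; A_we = 0.4419 × 13 = 5.744 in².
Directional factor: 1.0 + 0.5 sin^1.5(75°) = 1.475.
F_nw = 0.6 × 60 × 1.475 = 53.09 ksi.
R_n/Ω = (53.09 × 5.744) / 2.0 = 152.5 kips.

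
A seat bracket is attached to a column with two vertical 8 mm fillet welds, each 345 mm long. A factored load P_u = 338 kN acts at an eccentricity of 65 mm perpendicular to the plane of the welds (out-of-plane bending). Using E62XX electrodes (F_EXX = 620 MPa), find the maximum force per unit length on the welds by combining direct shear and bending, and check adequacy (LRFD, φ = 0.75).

f_max ≈ 739 N/mm; adequate

L_w = 2 × 345 = 690 mm; section modulus (unit throat) S = 2 × L²/6 = 39680 mm².
Direct shear f_v = P/L_w = 338×10³/690 = 489.9 N/mm.
Moment M = P × e = 338×10³ × 65 = 21970000 N·mm; bending f_b = M/S = 553.7 N/mm.
f_max = √(f_v² + f_b²) = √(489.9² + 553.7²) = 739.3 N/mm.
φr_n = 0.75 × 0.6 × 620 × (0.707 × 8) = 1578 N/mm → adequate.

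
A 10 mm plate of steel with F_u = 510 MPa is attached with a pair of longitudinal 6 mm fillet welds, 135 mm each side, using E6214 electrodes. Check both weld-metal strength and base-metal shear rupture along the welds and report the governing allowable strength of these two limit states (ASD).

R_n/Ω ≈ 213 kN (weld metal governs)

E62XX → F_EXX = 620 MPa.
t_e = 0.707 × 6 = 4.242 mm; L = 270 mm.
Weld metal: R_n/Ω = (1/2.0) × 0.6 × 620 × 4.242 × 270 × 10⁻³ = 213 kN.
Base metal (shear rupture): R_n/Ω = (1/2.0) × 0.6 × 510 × 10 × 270 × 10⁻³ = 413.1 kN.
Governing: weld metal.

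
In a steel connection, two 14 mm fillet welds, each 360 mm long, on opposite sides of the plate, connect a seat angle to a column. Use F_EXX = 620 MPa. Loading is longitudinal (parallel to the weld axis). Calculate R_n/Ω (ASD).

R_n/Ω ≈ 1330 kN

Effective throat t_e = 0.707 × 14 = 9.898 mm.
Total length L = 720 mm; A_we = 9.898 × 720 = 7127 mm².
F_nw = 0.6 F_EXX = 0.6 × 620 = 372 MPa.
R_n = 372 × 7127 × 10⁻³ = 2651 kN; R_n/Ω = 2651/2.0 = 1326 kN.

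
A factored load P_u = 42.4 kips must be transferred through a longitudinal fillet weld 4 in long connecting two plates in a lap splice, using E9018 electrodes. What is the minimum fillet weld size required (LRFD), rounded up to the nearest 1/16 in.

w = 3/8 in

E90XX → F_EXX = 90 ksi.
Total weld length L = 4 in.
Required throat t_e = P_u / (φ × 0.6 F_EXX × L) = 42.4 / (0.75 × 0.6 × 90 × 4) = 0.2617 in.
Required leg w = t_e / 0.707 = 0.3702 in → use 3/8 in.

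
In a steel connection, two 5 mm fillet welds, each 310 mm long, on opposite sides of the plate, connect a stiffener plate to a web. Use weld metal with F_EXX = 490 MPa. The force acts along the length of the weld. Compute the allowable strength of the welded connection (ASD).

Effective throat t_e = 0.707 × 5 = 3.535 mm.
Total length L = 620 mm; A_we = 3.535 × 620 = 2192 mm².
F_nw = 0.6 F_EXX = 0.6 × 490 = 294 MPa.
R_n = 294 × 2192 × 10⁻³ = 644.4 kN; R_n/Ω = 644.4/2.0 = 322.2 kN.

R_n/Ω ≈ 322 kN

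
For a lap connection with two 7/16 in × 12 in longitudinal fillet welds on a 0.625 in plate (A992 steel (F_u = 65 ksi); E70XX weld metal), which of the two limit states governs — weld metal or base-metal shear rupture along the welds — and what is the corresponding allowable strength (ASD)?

E70XX → F_EXX = 70 ksi.
t_e = 0.707 × 0.4375 = 0.3093 in; L = 24 in.
Weld metal: R_n/Ω = (1/2.0) × 0.6 × 70 × 0.3093 × 24 = 155.9 kips.
Base metal (shear rupture): R_n/Ω = (1/2.0) × 0.6 × 65 × 0.625 × 24 = 292.5 kips.
Governing: weld metal.

R_n/Ω ≈ 156 kips (weld metal governs)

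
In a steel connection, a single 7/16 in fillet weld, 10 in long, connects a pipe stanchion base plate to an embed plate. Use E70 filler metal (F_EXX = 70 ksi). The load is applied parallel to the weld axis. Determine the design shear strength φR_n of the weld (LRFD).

Effective throat t_e = 0.707 × 0.4375 = 0.3093 in.
Total length L = 10 in; A_we = 0.3093 × 10 = 3.093 in².
F_nw = 0.6 F_EXX = 0.6 × 70 = 42 ksi.
φR_n = 0.75 × 42 × 3.093 = 97.43 kip.

φR_n ≈ 97.4 kip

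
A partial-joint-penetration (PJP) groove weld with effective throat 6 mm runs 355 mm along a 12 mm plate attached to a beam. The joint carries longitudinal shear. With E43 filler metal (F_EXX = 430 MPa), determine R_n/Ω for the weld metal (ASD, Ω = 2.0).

Effective throat (given) t_e = 6 mm.
A_we = 6 × 355 = 2130 mm².
F_nw = 0.6 F_EXX = 258 MPa.
R_n/Ω = (258 × 2130) / 2.0 × 10⁻³ = 274.8 kN.

R_n/Ω ≈ 275 kN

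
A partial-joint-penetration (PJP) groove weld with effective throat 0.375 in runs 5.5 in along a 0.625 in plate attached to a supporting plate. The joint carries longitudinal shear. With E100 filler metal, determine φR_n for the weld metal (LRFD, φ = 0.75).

φR_n ≈ 92.8 kip

E100XX → F_EXX = 100 ksi.
Effective throat (given) t_e = 0.375 in.
A_we = 0.375 × 5.5 = 2.062 in².
F_nw = 0.6 F_EXX = 60 ksi.
φR_n = 0.75 × 60 × 2.062 = 92.81 kip.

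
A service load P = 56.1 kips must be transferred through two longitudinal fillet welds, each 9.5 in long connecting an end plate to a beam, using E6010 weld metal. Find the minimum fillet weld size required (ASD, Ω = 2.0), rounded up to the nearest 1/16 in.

E60XX → F_EXX = 60 ksi.
Total weld length L = 19 in.
Required throat t_e = P × Ω / (0.6 F_EXX × L) = 56.1 × 2.0 / (0.6 × 60 × 19) = 0.164 in.
Required leg w = t_e / 0.707 = 0.232 in → use 1/4 in.

w = 1/4 in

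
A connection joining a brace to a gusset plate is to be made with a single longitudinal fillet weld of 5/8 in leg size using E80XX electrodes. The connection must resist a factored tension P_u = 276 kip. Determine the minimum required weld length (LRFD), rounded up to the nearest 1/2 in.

L = 17.5 in

E80XX → F_EXX = 80 ksi.
Throat t_e = 0.707 × 0.625 = 0.4419 in.
φr_n = 0.75 × 0.6 × 80 × 0.4419 = 15.91 kip/in.
L_req = P_u / φr_n = 276 / 15.91 = 17.35 in total.
Round up → use L = 17.5 in.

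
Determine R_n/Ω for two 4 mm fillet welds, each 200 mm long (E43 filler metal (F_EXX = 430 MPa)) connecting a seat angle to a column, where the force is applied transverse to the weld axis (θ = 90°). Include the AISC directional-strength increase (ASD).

t_e = 0.707 × 4 = 2.828 mm; A_we = 2.828 × 400 = 1131 mm².
Directional factor: 1.0 + 0.5 sin^1.5(90°) = 1.5.
F_nw = 0.6 × 430 × 1.5 = 387 MPa.
R_n/Ω = (387 × 1131) / 2.0 × 10⁻³ = 218.9 kN.

R_n/Ω ≈ 219 kN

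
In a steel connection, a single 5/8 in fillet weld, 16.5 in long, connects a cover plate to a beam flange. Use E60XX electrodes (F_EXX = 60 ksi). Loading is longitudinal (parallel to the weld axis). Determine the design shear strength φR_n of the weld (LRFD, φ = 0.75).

φR_n ≈ 197 kips

Effective throat t_e = 0.707 × 0.625 = 0.4419 in.
Total length L = 16.5 in; A_we = 0.4419 × 16.5 = 7.291 in².
F_nw = 0.6 F_EXX = 0.6 × 60 = 36 ksi.
φR_n = 0.75 × 36 × 7.291 = 196.9 kips.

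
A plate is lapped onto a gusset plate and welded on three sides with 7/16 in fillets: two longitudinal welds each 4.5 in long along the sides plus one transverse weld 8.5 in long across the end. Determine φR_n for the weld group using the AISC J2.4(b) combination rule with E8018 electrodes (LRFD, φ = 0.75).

E80XX → F_EXX = 80 ksi.
t_e = 0.707 × 0.4375 = 0.3093 in.
R_nwl = 0.6 × 80 × 0.3093 × 9 = 133.6 kips (longitudinal, 2 welds).
R_nwt = 0.6 × 80 × 0.3093 × 8.5 = 126.2 kips (transverse, base value).
(i) R_nwl + R_nwt = 259.8 kips; (ii) 0.85 R_nwl + 1.5 R_nwt = 302.9 kips.
R_n = max = 302.9 kips [governs: (ii)]; φR_n = 227.2 kips.

φR_n ≈ 227 kips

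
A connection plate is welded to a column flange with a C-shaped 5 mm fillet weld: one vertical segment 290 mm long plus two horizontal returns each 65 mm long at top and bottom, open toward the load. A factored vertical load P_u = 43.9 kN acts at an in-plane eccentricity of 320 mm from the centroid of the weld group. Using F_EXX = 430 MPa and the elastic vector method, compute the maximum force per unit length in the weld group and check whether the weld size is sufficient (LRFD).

Total weld length L_w = 420 mm. Treat welds as unit-width lines.
Centroid: x̄ = 2×65×32.5 / 420 = 10.06 mm from the vertical weld.
Polar moment about centroid: J = I_x + I_y = [290³/12 + 2×65×145²] + [290×10.06² + 2(65³/12 + 65×22.44²)] = 4906000 mm³.
Direct shear f_v = P/L_w = 43.9×10³ / 420 = 104.5 N/mm (vertical).
Torsion M = P·e = 43.9×10³ × 320 = 14048000 N·mm.
Critical point at (x, y) = (54.94, 145) from centroid. f_tx = M·y/J = 415.2 N/mm; f_ty = M·x/J = 157.3 N/mm.
Resultant f_max = √[f_tx² + (f_v + f_ty)²] = √[415.2² + (104.5 + 157.3)²] = 490.8 N/mm.
Capacity per unit length: φr_n = 0.75 × 0.6 × 430 × (0.707 × 5) = 684 N/mm.
490.8 ≤ 684 → adequate.

f_max ≈ 491 N/mm; adequate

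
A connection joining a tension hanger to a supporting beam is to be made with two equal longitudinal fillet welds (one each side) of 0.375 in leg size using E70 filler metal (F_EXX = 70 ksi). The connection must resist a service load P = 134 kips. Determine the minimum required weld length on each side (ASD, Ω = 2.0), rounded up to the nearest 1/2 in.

L = 12.5 in on each side

Throat t_e = 0.707 × 0.375 = 0.2651 in.
r_n/Ω = (0.6 × 70 × 0.2651) / 2.0 = 5.568 kip/in.
L_req = P / (r_n/Ω) = 134 / 5.568 = 24.07 in total.
Per side: 24.07 / 2 = 12.03 in.
Round up → use L = 12.5 in on each side.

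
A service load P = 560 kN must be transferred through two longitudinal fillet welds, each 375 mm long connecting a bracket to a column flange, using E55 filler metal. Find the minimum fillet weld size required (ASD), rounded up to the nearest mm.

E55XX → F_EXX = 550 MPa.
Total weld length L = 750 mm.
Required throat t_e = P × Ω / (0.6 F_EXX × L) = 560 × 2.0 / (0.6 × 550 × 750 × 10⁻³) = 4.525 mm.
Required leg w = t_e / 0.707 = 6.401 mm → use 7 mm.

w = 7 mm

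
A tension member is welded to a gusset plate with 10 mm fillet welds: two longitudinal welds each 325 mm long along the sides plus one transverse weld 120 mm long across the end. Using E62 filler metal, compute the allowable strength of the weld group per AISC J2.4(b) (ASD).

E62XX → F_EXX = 620 MPa.
t_e = 0.707 × 10 = 7.07 mm.
R_nwl = 0.6 × 620 × 7.07 × 650 × 10⁻³ = 1710 kN (longitudinal, 2 welds).
R_nwt = 0.6 × 620 × 7.07 × 120 × 10⁻³ = 315.6 kN (transverse, base value).
(i) R_nwl + R_nwt = 2025 kN; (ii) 0.85 R_nwl + 1.5 R_nwt = 1927 kN.
R_n = max = 2025 kN [governs: (i)]; R_n/Ω = 1013 kN.

R_n/Ω ≈ 1010 kN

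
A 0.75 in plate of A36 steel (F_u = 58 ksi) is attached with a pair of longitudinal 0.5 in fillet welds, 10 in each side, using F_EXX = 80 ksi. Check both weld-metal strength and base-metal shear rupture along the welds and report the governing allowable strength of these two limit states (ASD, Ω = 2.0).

t_e = 0.707 × 0.5 = 0.3535 in; L = 20 in.
Weld metal: R_n/Ω = (1/2.0) × 0.6 × 80 × 0.3535 × 20 = 169.7 kip.
Base metal (shear rupture): R_n/Ω = (1/2.0) × 0.6 × 58 × 0.75 × 20 = 261 kip.
Governing: weld metal.

R_n/Ω ≈ 170 kip (weld metal governs)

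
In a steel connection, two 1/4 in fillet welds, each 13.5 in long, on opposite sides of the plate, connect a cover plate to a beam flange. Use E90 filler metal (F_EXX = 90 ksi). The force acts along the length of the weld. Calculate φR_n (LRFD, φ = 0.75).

φR_n ≈ 193 kip

Effective throat t_e = 0.707 × 0.25 = 0.1767 in.
Total length L = 27 in; A_we = 0.1767 × 27 = 4.772 in².
F_nw = 0.6 F_EXX = 0.6 × 90 = 54 ksi.
φR_n = 0.75 × 54 × 4.772 = 193.3 kip.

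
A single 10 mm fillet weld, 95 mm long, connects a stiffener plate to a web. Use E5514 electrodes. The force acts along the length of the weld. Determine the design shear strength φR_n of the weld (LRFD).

φR_n ≈ 166 kN

E55XX → F_EXX = 550 MPa.
Effective throat t_e = 0.707 × 10 = 7.07 mm.
Total length L = 95 mm; A_we = 7.07 × 95 = 671.6 mm².
F_nw = 0.6 F_EXX = 0.6 × 550 = 330 MPa.
φR_n = 0.75 × 330 × 671.6 × 10⁻³ = 166.2 kN.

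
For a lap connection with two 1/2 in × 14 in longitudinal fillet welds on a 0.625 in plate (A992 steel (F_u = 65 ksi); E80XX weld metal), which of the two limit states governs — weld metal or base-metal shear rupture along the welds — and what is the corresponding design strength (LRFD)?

φR_n ≈ 356 kip (weld metal governs)

E80XX → F_EXX = 80 ksi.
t_e = 0.707 × 0.5 = 0.3535 in; L = 28 in.
Weld metal: φR_n = 0.75 × 0.6 × 80 × 0.3535 × 28 = 356.3 kip.
Base metal (shear rupture): φR_n = 0.75 × 0.6 × 65 × 0.625 × 28 = 511.9 kip.
Governing: weld metal.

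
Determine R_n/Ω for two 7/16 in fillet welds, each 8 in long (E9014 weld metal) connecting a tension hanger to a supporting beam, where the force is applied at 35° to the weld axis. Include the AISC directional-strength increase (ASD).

E90XX → F_EXX = 90 ksi.
t_e = 0.707 × 0.4375 = 0.3093 in; A_we = 0.3093 × 16 = 4.949 in².
Directional factor: 1.0 + 0.5 sin^1.5(35°) = 1.217.
F_nw = 0.6 × 90 × 1.217 = 65.73 ksi.
R_n/Ω = (65.73 × 4.949) / 2.0 = 162.6 kips.

R_n/Ω ≈ 163 kips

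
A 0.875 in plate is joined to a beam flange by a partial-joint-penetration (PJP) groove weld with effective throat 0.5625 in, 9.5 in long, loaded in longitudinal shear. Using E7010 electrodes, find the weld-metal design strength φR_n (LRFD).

φR_n ≈ 168 kip

E70XX → F_EXX = 70 ksi.
Effective throat (given) t_e = 0.5625 in.
A_we = 0.5625 × 9.5 = 5.344 in².
F_nw = 0.6 F_EXX = 42 ksi.
φR_n = 0.75 × 42 × 5.344 = 168.3 kip.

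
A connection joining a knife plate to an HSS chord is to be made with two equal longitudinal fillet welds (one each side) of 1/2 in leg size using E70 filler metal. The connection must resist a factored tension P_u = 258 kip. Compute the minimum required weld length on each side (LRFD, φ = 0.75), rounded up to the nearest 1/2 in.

L = 12 in on each side

E70XX → F_EXX = 70 ksi.
Throat t_e = 0.707 × 0.5 = 0.3535 in.
φr_n = 0.75 × 0.6 × 70 × 0.3535 = 11.14 kip/in.
L_req = P_u / φr_n = 258 / 11.14 = 23.17 in total.
Per side: 23.17 / 2 = 11.58 in.
Round up → use L = 12 in on each side.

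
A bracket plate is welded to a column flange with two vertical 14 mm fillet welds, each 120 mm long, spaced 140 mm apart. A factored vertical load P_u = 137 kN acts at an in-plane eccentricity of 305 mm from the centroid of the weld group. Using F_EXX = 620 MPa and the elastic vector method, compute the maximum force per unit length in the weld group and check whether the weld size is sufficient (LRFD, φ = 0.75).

f_max ≈ 3090 N/mm; NOT adequate

Total weld length L_w = 240 mm. Treat welds as unit-width lines.
Polar moment about centroid: J = 2[d³/12 + d(b/2)²] = 2[120³/12 + 120×70²] = 1464000 mm³.
Direct shear f_v = P/L_w = 137×10³ / 240 = 570.8 N/mm (vertical).
Torsion M = P·e = 137×10³ × 305 = 41785000 N·mm.
Critical point at (x, y) = (70, 60) from centroid. f_tx = M·y/J = 1712 N/mm; f_ty = M·x/J = 1998 N/mm.
Resultant f_max = √[f_tx² + (f_v + f_ty)²] = √[1712² + (570.8 + 1998)²] = 3087 N/mm.
Capacity per unit length: φr_n = 0.75 × 0.6 × 620 × (0.707 × 14) = 2762 N/mm.
3087 > 2762 → NOT adequate.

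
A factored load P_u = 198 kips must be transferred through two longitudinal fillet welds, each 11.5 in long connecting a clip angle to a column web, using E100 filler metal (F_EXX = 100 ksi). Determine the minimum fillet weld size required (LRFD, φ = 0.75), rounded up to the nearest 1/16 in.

Total weld length L = 23 in.
Required throat t_e = P_u / (φ × 0.6 F_EXX × L) = 198 / (0.75 × 0.6 × 100 × 23) = 0.1913 in.
Required leg w = t_e / 0.707 = 0.2706 in → use 5/16 in.

w = 5/16 in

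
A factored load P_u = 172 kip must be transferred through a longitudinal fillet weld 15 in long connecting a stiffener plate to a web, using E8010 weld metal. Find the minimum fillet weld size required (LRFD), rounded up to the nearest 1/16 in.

E80XX → F_EXX = 80 ksi.
Total weld length L = 15 in.
Required throat t_e = P_u / (φ × 0.6 F_EXX × L) = 172 / (0.75 × 0.6 × 80 × 15) = 0.3185 in.
Required leg w = t_e / 0.707 = 0.4505 in → use 1/2 in.

w = 1/2 in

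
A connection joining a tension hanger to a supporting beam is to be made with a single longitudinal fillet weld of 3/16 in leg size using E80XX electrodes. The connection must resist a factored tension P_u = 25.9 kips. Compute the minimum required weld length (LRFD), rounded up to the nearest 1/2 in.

L = 5.5 in

E80XX → F_EXX = 80 ksi.
Throat t_e = 0.707 × 0.1875 = 0.1326 in.
φr_n = 0.75 × 0.6 × 80 × 0.1326 = 4.772 kips/in.
L_req = P_u / φr_n = 25.9 / 4.772 = 5.427 in total.
Round up → use L = 5.5 in.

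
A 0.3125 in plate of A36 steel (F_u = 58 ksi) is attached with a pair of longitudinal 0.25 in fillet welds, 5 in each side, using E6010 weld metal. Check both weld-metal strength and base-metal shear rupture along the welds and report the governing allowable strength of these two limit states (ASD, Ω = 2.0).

R_n/Ω ≈ 31.8 kips (weld metal governs)

E60XX → F_EXX = 60 ksi.
t_e = 0.707 × 0.25 = 0.1767 in; L = 10 in.
Weld metal: R_n/Ω = (1/2.0) × 0.6 × 60 × 0.1767 × 10 = 31.81 kips.
Base metal (shear rupture): R_n/Ω = (1/2.0) × 0.6 × 58 × 0.3125 × 10 = 54.38 kips.
Governing: weld metal.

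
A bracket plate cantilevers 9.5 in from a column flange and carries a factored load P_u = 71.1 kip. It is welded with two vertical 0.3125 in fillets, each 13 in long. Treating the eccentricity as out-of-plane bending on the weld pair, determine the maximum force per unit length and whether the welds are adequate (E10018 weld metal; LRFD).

E100XX → F_EXX = 100 ksi.
L_w = 2 × 13 = 26 in; section modulus (unit throat) S = 2 × L²/6 = 56.33 in².
Direct shear f_v = P/L_w = 71.1/26 = 2.735 kip/in.
Moment M = P × e = 71.1 × 9.5 = 675.45 kip·in; bending f_b = M/S = 11.99 kip/in.
f_max = √(f_v² + f_b²) = √(2.735² + 11.99²) = 12.3 kip/in.
φr_n = 0.75 × 0.6 × 100 × (0.707 × 0.3125) = 9.942 kip/in → NOT adequate.

f_max ≈ 12.3 kip/in; NOT adequate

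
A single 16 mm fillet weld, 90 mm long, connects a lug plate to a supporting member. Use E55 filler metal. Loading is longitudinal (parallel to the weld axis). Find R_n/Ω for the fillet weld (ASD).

R_n/Ω ≈ 168 kN

E55XX → F_EXX = 550 MPa.
Effective throat t_e = 0.707 × 16 = 11.31 mm.
Total length L = 90 mm; A_we = 11.31 × 90 = 1018 mm².
F_nw = 0.6 F_EXX = 0.6 × 550 = 330 MPa.
R_n = 330 × 1018 × 10⁻³ = 336 kN; R_n/Ω = 336/2.0 = 168 kN.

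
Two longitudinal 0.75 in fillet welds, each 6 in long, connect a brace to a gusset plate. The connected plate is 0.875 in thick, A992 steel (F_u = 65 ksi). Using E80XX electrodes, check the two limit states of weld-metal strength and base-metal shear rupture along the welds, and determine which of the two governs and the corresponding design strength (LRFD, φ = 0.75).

φR_n ≈ 229 kip (weld metal governs)

E80XX → F_EXX = 80 ksi.
t_e = 0.707 × 0.75 = 0.5302 in; L = 12 in.
Weld metal: φR_n = 0.75 × 0.6 × 80 × 0.5302 × 12 = 229.1 kip.
Base metal (shear rupture): φR_n = 0.75 × 0.6 × 65 × 0.875 × 12 = 307.1 kip.
Governing: weld metal.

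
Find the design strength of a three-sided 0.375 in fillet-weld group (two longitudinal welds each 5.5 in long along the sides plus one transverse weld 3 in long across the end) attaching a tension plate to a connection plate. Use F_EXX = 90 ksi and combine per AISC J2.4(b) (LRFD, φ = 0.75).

φR_n ≈ 150 kips

t_e = 0.707 × 0.375 = 0.2651 in.
R_nwl = 0.6 × 90 × 0.2651 × 11 = 157.5 kips (longitudinal, 2 welds).
R_nwt = 0.6 × 90 × 0.2651 × 3 = 42.95 kips (transverse, base value).
(i) R_nwl + R_nwt = 200.4 kips; (ii) 0.85 R_nwl + 1.5 R_nwt = 198.3 kips.
R_n = max = 200.4 kips [governs: (i)]; φR_n = 150.3 kips.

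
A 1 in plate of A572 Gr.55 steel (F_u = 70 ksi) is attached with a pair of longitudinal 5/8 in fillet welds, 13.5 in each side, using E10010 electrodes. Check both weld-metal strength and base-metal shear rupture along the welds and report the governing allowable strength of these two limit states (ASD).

E100XX → F_EXX = 100 ksi.
t_e = 0.707 × 0.625 = 0.4419 in; L = 27 in.
Weld metal: R_n/Ω = (1/2.0) × 0.6 × 100 × 0.4419 × 27 = 357.9 kips.
Base metal (shear rupture): R_n/Ω = (1/2.0) × 0.6 × 70 × 1 × 27 = 567 kips.
Governing: weld metal.

R_n/Ω ≈ 358 kips (weld metal governs)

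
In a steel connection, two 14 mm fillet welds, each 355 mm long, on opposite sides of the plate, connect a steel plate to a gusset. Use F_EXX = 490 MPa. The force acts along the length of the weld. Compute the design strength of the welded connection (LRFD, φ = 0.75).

φR_n ≈ 1550 kN

Effective throat t_e = 0.707 × 14 = 9.898 mm.
Total length L = 710 mm; A_we = 9.898 × 710 = 7028 mm².
F_nw = 0.6 F_EXX = 0.6 × 490 = 294 MPa.
φR_n = 0.75 × 294 × 7028 × 10⁻³ = 1550 kN.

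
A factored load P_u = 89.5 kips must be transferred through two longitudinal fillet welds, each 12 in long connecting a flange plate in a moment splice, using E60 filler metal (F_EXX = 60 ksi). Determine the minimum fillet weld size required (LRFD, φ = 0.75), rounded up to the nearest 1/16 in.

w = 1/4 in

Total weld length L = 24 in.
Required throat t_e = P_u / (φ × 0.6 F_EXX × L) = 89.5 / (0.75 × 0.6 × 60 × 24) = 0.1381 in.
Required leg w = t_e / 0.707 = 0.1954 in → use 1/4 in.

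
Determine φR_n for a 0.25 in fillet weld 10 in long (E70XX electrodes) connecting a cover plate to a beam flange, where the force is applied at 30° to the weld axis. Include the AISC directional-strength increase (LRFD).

E70XX → F_EXX = 70 ksi.
t_e = 0.707 × 0.25 = 0.1767 in; A_we = 0.1767 × 10 = 1.767 in².
Directional factor: 1.0 + 0.5 sin^1.5(30°) = 1.177.
F_nw = 0.6 × 70 × 1.177 = 49.42 ksi.
φR_n = 0.75 × 49.42 × 1.767 = 65.52 kip.

φR_n ≈ 65.5 kip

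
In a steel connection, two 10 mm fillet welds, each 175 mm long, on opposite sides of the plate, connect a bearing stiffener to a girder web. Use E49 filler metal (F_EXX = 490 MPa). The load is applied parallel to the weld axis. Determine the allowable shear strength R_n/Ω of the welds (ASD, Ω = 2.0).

R_n/Ω ≈ 364 kN

Effective throat t_e = 0.707 × 10 = 7.07 mm.
Total length L = 350 mm; A_we = 7.07 × 350 = 2474 mm².
F_nw = 0.6 F_EXX = 0.6 × 490 = 294 MPa.
R_n = 294 × 2474 × 10⁻³ = 727.5 kN; R_n/Ω = 727.5/2.0 = 363.8 kN.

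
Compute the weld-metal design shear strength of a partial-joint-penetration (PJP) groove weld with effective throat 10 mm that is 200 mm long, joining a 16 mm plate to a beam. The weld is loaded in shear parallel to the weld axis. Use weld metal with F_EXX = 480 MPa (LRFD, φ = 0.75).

Effective throat (given) t_e = 10 mm.
A_we = 10 × 200 = 2000 mm².
F_nw = 0.6 F_EXX = 288 MPa.
φR_n = 0.75 × 288 × 2000 × 10⁻³ = 432 kN.

φR_n ≈ 432 kN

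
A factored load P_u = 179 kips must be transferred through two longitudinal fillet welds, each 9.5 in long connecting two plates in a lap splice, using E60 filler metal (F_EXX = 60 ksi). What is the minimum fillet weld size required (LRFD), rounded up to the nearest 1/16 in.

w = 1/2 in

Total weld length L = 19 in.
Required throat t_e = P_u / (φ × 0.6 F_EXX × L) = 179 / (0.75 × 0.6 × 60 × 19) = 0.3489 in.
Required leg w = t_e / 0.707 = 0.4935 in → use 1/2 in.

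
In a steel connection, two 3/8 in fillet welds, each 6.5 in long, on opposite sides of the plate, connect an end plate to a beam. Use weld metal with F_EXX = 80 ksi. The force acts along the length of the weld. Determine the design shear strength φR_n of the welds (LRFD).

φR_n ≈ 124 kips

Effective throat t_e = 0.707 × 0.375 = 0.2651 in.
Total length L = 13 in; A_we = 0.2651 × 13 = 3.447 in².
F_nw = 0.6 F_EXX = 0.6 × 80 = 48 ksi.
φR_n = 0.75 × 48 × 3.447 = 124.1 kips.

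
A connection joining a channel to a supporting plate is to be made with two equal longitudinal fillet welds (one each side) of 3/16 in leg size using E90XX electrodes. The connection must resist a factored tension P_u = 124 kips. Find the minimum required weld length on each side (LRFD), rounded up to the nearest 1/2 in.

L = 12 in on each side

E90XX → F_EXX = 90 ksi.
Throat t_e = 0.707 × 0.1875 = 0.1326 in.
φr_n = 0.75 × 0.6 × 90 × 0.1326 = 5.369 kips/in.
L_req = P_u / φr_n = 124 / 5.369 = 23.1 in total.
Per side: 23.1 / 2 = 11.55 in.
Round up → use L = 12 in on each side.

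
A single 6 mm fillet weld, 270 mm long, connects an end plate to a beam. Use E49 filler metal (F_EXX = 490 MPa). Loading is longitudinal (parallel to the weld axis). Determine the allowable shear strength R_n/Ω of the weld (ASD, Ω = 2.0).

Effective throat t_e = 0.707 × 6 = 4.242 mm.
Total length L = 270 mm; A_we = 4.242 × 270 = 1145 mm².
F_nw = 0.6 F_EXX = 0.6 × 490 = 294 MPa.
R_n = 294 × 1145 × 10⁻³ = 336.7 kN; R_n/Ω = 336.7/2.0 = 168.4 kN.

R_n/Ω ≈ 168 kN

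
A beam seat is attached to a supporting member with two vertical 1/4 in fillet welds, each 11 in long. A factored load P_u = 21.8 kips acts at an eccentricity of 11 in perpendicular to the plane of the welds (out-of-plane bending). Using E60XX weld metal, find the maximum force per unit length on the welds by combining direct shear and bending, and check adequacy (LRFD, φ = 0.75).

E60XX → F_EXX = 60 ksi.
L_w = 2 × 11 = 22 in; section modulus (unit throat) S = 2 × L²/6 = 40.33 in².
Direct shear f_v = P/L_w = 21.8/22 = 0.9909 kip/in.
Moment M = P × e = 21.8 × 11 = 239.8 kip·in; bending f_b = M/S = 5.945 kip/in.
f_max = √(f_v² + f_b²) = √(0.9909² + 5.945²) = 6.027 kip/in.
φr_n = 0.75 × 0.6 × 60 × (0.707 × 0.25) = 4.772 kip/in → NOT adequate.

f_max ≈ 6.03 kip/in; NOT adequate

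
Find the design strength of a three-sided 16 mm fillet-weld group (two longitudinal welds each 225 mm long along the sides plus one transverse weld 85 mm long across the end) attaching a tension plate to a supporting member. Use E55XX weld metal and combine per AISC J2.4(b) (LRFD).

E55XX → F_EXX = 550 MPa.
t_e = 0.707 × 16 = 11.31 mm.
R_nwl = 0.6 × 550 × 11.31 × 450 × 10⁻³ = 1680 kN (longitudinal, 2 welds).
R_nwt = 0.6 × 550 × 11.31 × 85 × 10⁻³ = 317.3 kN (transverse, base value).
(i) R_nwl + R_nwt = 1997 kN; (ii) 0.85 R_nwl + 1.5 R_nwt = 1904 kN.
R_n = max = 1997 kN [governs: (i)]; φR_n = 1498 kN.

φR_n ≈ 1500 kN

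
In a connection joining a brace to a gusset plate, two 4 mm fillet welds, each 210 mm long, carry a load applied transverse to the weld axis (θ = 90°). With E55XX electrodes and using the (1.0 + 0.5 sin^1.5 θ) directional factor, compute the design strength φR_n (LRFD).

φR_n ≈ 441 kN

E55XX → F_EXX = 550 MPa.
t_e = 0.707 × 4 = 2.828 mm; A_we = 2.828 × 420 = 1188 mm².
Directional factor: 1.0 + 0.5 sin^1.5(90°) = 1.5.
F_nw = 0.6 × 550 × 1.5 = 495 MPa.
φR_n = 0.75 × 495 × 1188 × 10⁻³ = 441 kN.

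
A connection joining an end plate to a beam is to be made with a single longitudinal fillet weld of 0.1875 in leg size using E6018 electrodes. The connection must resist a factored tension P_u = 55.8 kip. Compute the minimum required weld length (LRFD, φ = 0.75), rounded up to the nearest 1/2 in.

E60XX → F_EXX = 60 ksi.
Throat t_e = 0.707 × 0.1875 = 0.1326 in.
φr_n = 0.75 × 0.6 × 60 × 0.1326 = 3.579 kip/in.
L_req = P_u / φr_n = 55.8 / 3.579 = 15.59 in total.
Round up → use L = 16 in.

L = 16 in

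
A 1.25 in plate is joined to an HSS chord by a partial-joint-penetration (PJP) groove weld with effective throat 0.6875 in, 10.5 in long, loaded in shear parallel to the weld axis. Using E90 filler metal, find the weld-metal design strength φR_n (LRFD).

φR_n ≈ 292 kip

E90XX → F_EXX = 90 ksi.
Effective throat (given) t_e = 0.6875 in.
A_we = 0.6875 × 10.5 = 7.219 in².
F_nw = 0.6 F_EXX = 54 ksi.
φR_n = 0.75 × 54 × 7.219 = 292.4 kip.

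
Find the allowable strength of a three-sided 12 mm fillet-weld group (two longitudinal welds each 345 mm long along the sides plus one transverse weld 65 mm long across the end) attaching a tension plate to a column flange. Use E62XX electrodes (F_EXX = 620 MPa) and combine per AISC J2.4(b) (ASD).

R_n/Ω ≈ 1190 kN

t_e = 0.707 × 12 = 8.484 mm.
R_nwl = 0.6 × 620 × 8.484 × 690 × 10⁻³ = 2178 kN (longitudinal, 2 welds).
R_nwt = 0.6 × 620 × 8.484 × 65 × 10⁻³ = 205.1 kN (transverse, base value).
(i) R_nwl + R_nwt = 2383 kN; (ii) 0.85 R_nwl + 1.5 R_nwt = 2159 kN.
R_n = max = 2383 kN [governs: (i)]; R_n/Ω = 1191 kN.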